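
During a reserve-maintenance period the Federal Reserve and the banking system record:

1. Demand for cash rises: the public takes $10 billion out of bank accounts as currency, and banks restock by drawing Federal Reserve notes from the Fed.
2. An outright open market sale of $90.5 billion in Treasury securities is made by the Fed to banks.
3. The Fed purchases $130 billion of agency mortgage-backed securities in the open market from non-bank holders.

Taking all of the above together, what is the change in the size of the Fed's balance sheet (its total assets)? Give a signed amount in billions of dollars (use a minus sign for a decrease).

+$39.5 billion

Currency withdrawal $10 billion: only the composition of liabilities changes → 0.
OMO sale (to banks) $90.5 billion: a Fed asset is shed → −$90.5B.
Asset purchase (from non-banks) $130 billion: a Fed asset is acquired → +$130B.
Net: 0 − 90.5 + 130 = +$39.5 billion.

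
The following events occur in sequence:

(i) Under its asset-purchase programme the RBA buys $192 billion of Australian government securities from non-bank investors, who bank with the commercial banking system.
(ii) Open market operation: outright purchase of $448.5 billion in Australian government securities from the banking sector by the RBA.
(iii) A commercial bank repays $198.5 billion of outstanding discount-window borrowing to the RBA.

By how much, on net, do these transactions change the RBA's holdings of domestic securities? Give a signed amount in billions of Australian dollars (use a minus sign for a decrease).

Asset purchase (from non-banks) $192 billion: securities added to the RBA's portfolio → +$192B.
OMO purchase (from banks) $448.5 billion: securities added to the RBA's portfolio → +$448.5B.
Discount-window repayment $198.5 billion: the RBA's securities portfolio is untouched → 0.
Net: 192 + 448.5 + 0 = +$640.5 billion.

+$640.5 billion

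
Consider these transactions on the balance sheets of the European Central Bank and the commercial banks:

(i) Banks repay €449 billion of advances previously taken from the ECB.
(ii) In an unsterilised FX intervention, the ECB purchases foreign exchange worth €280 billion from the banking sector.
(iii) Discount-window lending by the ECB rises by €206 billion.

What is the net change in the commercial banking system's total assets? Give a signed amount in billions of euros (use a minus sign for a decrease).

ECB balance sheet:
  Assets:      Loans to banks −€243B, Foreign assets +€280B
  Liabilities: Bank reserves +€37B
Commercial banking system:
  Assets:      Reserves at CB +€37B, Foreign assets −€280B
  Liabilities: Borrowings from CB −€243B
Change in total bank assets = -€243 billion.

-€243 billion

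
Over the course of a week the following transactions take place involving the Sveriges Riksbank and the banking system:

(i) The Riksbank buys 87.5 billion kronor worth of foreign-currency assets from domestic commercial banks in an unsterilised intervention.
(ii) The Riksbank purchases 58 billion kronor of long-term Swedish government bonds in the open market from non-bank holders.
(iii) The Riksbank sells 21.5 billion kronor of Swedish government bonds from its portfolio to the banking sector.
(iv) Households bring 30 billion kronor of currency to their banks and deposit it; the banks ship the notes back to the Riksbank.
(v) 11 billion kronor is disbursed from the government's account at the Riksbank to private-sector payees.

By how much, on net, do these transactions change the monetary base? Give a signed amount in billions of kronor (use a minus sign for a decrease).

+135 billion

Riksbank balance sheet:
  Assets:      Securities +36.5B, Foreign assets +87.5B
  Liabilities: Bank reserves +165B, Currency in circulation −30B, Government deposits −11B
Commercial banking system:
  Assets:      Reserves at CB +165B, Securities +21.5B, Foreign assets −87.5B
  Liabilities: Checkable deposits +99B
Monetary base = currency + reserves: −30B + (+165B) = +135 billion.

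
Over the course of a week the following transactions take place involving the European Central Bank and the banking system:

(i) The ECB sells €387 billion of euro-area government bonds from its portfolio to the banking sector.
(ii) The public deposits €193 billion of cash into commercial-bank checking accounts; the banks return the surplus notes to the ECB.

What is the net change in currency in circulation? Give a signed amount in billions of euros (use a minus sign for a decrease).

-€193 billion

ECB balance sheet:
  Assets:      Securities −€387B
  Liabilities: Bank reserves −€194B, Currency in circulation −€193B
Commercial banking system:
  Assets:      Reserves at CB −€194B, Securities +€387B
  Liabilities: Checkable deposits +€193B
So the change in currency in circulation is -€193 billion.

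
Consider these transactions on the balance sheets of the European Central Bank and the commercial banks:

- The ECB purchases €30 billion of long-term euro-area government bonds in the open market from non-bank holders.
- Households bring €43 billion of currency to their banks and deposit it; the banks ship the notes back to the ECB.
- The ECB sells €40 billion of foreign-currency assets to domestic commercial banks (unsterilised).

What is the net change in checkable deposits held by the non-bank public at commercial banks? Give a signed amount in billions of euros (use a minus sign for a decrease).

ECB balance sheet:
  Assets:      Securities +€30B, Foreign assets −€40B
  Liabilities: Bank reserves +€33B, Currency in circulation −€43B
Commercial banking system:
  Assets:      Reserves at CB +€33B, Foreign assets +€40B
  Liabilities: Checkable deposits +€73B
So the change in checkable deposits held by the non-bank public at commercial banks is +€73 billion.

+€73 billion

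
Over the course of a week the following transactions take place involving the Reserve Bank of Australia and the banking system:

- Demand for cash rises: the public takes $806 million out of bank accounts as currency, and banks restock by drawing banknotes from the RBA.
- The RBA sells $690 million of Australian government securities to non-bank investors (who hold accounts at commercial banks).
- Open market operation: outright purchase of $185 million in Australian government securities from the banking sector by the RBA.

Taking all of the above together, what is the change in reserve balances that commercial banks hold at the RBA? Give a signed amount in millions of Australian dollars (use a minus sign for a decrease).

-$1311 million

Currency withdrawal $806 million: banks swap reserves for currency → −$806M.
Asset sale (to non-banks) $690 million: the non-bank buyers' banks settle from reserves → −$690M.
OMO purchase (from banks) $185 million: the RBA pays by crediting reserve accounts → +$185M.
Net: −806 − 690 + 185 = -$1311 million.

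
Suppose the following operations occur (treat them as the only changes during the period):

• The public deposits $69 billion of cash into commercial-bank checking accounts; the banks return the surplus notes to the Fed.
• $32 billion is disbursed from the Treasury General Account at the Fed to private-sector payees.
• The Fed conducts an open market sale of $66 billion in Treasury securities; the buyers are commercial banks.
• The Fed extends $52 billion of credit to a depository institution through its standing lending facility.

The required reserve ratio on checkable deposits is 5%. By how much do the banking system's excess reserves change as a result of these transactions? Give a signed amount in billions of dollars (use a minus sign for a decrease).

+$81.95 billion

Currency deposit $69 billion: reserves +$69B, deposits +$69B.
Government spending $32 billion: reserves +$32B, deposits +$32B.
OMO sale (to banks) $66 billion: reserves −$66B, deposits 0.
Discount-window loan $52 billion: reserves +$52B, deposits 0.
Totals: Δreserves = +$87B, Δdeposits = +$101B.
Δrequired reserves = 5% × +$101B = +$5.05B.
Δexcess reserves = Δreserves − Δrequired = +$87B − (+$5.05B) = +$81.95 billion.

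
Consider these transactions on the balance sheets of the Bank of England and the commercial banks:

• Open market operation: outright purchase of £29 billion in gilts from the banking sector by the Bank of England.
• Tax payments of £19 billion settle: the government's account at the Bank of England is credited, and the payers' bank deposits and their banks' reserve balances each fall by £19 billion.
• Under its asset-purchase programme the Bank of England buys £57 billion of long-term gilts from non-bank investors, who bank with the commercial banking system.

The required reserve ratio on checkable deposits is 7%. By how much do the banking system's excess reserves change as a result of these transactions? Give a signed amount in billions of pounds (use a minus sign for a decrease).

OMO purchase (from banks) £29 billion: reserves +£29B, deposits 0.
Government account inflow £19 billion: reserves −£19B, deposits −£19B.
Asset purchase (from non-banks) £57 billion: reserves +£57B, deposits +£57B.
Totals: Δreserves = +£67B, Δdeposits = +£38B.
Δrequired reserves = 7% × +£38B = +£2.66B.
Δexcess reserves = Δreserves − Δrequired = +£67B − (+£2.66B) = +£64.34 billion.

+£64.34 billion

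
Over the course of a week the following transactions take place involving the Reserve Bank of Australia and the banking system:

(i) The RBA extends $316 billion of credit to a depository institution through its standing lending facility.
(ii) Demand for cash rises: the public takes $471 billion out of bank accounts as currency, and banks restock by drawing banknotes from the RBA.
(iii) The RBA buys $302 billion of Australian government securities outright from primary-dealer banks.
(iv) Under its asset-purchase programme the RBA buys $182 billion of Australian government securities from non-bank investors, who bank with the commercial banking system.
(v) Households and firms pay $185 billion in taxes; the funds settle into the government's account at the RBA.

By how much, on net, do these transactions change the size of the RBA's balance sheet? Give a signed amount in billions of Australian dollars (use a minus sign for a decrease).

Discount-window loan $316 billion: an RBA asset is acquired → +$316B.
Currency withdrawal $471 billion: only the composition of liabilities changes → 0.
OMO purchase (from banks) $302 billion: an RBA asset is acquired → +$302B.
Asset purchase (from non-banks) $182 billion: an RBA asset is acquired → +$182B.
Government account inflow $185 billion: only the composition of liabilities changes → 0.
Net: 316 + 0 + 302 + 182 + 0 = +$800 billion.

+$800 billion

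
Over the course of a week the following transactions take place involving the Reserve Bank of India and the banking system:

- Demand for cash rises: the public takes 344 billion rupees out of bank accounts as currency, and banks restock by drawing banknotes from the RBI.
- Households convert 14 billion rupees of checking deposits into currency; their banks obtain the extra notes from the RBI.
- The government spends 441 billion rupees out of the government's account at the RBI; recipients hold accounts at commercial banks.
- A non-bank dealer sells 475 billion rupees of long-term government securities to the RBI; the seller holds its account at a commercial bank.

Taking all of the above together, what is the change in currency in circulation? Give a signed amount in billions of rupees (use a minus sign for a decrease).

+358 billion

Currency withdrawal 344 billion rupees: notes leave the central bank → +344B.
Currency withdrawal 14 billion rupees: notes leave the central bank → +14B.
Government spending 441 billion rupees: no currency enters or leaves circulation → 0.
Asset purchase (from non-banks) 475 billion rupees: no currency enters or leaves circulation → 0.
Net: 344 + 14 + 0 + 0 = +358 billion.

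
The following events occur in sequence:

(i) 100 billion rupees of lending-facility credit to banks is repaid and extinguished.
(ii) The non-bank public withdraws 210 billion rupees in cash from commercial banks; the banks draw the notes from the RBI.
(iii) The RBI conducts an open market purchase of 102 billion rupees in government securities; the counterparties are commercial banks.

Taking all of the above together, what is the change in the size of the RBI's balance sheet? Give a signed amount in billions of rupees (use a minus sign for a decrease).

+2 billion

RBI balance sheet:
  Assets:      Securities +102B, Loans to banks −100B
  Liabilities: Bank reserves −208B, Currency in circulation +210B
Commercial banking system:
  Assets:      Reserves at CB −208B, Securities −102B
  Liabilities: Checkable deposits −210B, Borrowings from CB −100B
Change in total RBI assets = +2 billion.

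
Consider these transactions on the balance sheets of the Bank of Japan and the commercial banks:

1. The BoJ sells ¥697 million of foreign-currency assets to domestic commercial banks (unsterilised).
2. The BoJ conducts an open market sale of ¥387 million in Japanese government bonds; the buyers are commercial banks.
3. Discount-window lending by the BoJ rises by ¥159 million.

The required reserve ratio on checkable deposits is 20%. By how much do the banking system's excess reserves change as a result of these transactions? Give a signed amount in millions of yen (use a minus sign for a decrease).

FX sale ¥697 million: reserves −¥697M, deposits 0.
OMO sale (to banks) ¥387 million: reserves −¥387M, deposits 0.
Discount-window loan ¥159 million: reserves +¥159M, deposits 0.
Totals: Δreserves = −¥925M, Δdeposits = 0.
Δrequired reserves = 20% × 0 = 0.
Δexcess reserves = Δreserves − Δrequired = −¥925M − (0) = -¥925 million.

-¥925 million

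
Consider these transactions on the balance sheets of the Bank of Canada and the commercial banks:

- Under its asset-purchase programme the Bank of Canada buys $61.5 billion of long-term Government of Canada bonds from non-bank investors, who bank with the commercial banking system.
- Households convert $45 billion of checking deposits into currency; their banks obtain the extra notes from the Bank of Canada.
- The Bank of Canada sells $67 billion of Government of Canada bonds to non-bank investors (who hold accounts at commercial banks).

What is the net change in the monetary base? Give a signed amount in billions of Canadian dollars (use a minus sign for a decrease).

Bank of Canada balance sheet:
  Assets:      Securities −$5.5B
  Liabilities: Bank reserves −$50.5B, Currency in circulation +$45B
Monetary base = currency + reserves: +$45B + (−$50.5B) = -$5.5 billion.

-$5.5 billion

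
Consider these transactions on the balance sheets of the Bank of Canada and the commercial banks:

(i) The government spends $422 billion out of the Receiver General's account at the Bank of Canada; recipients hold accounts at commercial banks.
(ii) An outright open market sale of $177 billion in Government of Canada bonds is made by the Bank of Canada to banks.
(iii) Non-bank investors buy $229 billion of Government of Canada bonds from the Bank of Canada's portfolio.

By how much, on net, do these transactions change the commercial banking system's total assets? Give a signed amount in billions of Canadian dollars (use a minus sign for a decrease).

Bank of Canada balance sheet:
  Assets:      Securities −$406B
  Liabilities: Bank reserves +$16B, Government deposits −$422B
Commercial banking system:
  Assets:      Reserves at CB +$16B, Securities +$177B
  Liabilities: Checkable deposits +$193B
Change in total bank assets = +$193 billion.

+$193 billion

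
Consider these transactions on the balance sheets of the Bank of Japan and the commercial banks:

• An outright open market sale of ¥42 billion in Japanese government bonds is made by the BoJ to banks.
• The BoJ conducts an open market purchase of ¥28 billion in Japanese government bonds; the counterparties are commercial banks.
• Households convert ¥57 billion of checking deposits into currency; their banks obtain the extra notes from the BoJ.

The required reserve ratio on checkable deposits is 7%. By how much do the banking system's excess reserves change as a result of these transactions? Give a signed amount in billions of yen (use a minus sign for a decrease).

OMO sale (to banks) ¥42 billion: reserves −¥42B, deposits 0.
OMO purchase (from banks) ¥28 billion: reserves +¥28B, deposits 0.
Currency withdrawal ¥57 billion: reserves −¥57B, deposits −¥57B.
Totals: Δreserves = −¥71B, Δdeposits = −¥57B.
Δrequired reserves = 7% × −¥57B = −¥3.99B.
Δexcess reserves = Δreserves − Δrequired = −¥71B − (−¥3.99B) = -¥67.01 billion.

-¥67.01 billion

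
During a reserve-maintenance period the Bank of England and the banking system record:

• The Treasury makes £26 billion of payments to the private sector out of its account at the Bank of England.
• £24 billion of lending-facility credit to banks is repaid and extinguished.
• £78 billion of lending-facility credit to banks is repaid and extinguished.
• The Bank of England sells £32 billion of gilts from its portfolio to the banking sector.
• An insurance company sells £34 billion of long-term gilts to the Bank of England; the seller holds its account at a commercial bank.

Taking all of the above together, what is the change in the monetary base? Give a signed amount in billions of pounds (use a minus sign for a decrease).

Government spending £26 billion: a non-base liability converts back to reserves → +£26B.
Discount-window repayment £24 billion: Bank of England balance sheet contracts → −£24B.
Discount-window repayment £78 billion: Bank of England balance sheet contracts → −£78B.
OMO sale (to banks) £32 billion: Bank of England balance sheet contracts → −£32B.
Asset purchase (from non-banks) £34 billion: Bank of England balance sheet expands → +£34B.
Net: 26 − 24 − 78 − 32 + 34 = -£74 billion.

-£74 billion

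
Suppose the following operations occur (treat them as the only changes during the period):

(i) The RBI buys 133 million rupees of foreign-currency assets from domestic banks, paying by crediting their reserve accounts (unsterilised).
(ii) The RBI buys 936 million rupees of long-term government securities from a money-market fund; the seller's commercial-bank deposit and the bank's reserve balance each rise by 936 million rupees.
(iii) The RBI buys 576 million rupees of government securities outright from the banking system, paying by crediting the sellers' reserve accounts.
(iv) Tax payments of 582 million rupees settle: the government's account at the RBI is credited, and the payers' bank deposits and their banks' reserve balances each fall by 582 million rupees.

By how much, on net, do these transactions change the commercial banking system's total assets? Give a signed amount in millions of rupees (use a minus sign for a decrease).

RBI balance sheet:
  Assets:      Securities +1512M, Foreign assets +133M
  Liabilities: Bank reserves +1063M, Government deposits +582M
Commercial banking system:
  Assets:      Reserves at CB +1063M, Securities −576M, Foreign assets −133M
  Liabilities: Checkable deposits +354M
Change in total bank assets = +354 million.

+354 million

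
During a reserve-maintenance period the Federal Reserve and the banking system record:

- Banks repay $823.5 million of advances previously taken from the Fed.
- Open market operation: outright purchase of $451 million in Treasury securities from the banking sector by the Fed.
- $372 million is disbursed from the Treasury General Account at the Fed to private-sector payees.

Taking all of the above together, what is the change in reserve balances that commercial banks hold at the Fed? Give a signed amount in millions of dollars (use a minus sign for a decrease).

Fed balance sheet:
  Assets:      Securities +$451M, Loans to banks −$823.5M
  Liabilities: Bank reserves −$0.5M, Government deposits −$372M
So the change in reserve balances that commercial banks hold at the Fed is -$0.5 million.

-$0.5 million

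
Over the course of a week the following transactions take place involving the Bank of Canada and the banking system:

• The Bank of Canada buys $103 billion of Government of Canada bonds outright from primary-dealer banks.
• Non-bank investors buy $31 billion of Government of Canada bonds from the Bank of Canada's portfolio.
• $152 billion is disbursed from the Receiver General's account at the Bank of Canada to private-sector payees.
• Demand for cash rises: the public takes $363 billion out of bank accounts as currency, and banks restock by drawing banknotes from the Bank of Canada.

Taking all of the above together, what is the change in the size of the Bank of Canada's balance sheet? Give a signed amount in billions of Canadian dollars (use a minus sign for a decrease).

+$72 billion

OMO purchase (from banks) $103 billion: a Bank of Canada asset is acquired → +$103B.
Asset sale (to non-banks) $31 billion: a Bank of Canada asset is shed → −$31B.
Government spending $152 billion: only the composition of liabilities changes → 0.
Currency withdrawal $363 billion: only the composition of liabilities changes → 0.
Net: 103 − 31 + 0 + 0 = +$72 billion.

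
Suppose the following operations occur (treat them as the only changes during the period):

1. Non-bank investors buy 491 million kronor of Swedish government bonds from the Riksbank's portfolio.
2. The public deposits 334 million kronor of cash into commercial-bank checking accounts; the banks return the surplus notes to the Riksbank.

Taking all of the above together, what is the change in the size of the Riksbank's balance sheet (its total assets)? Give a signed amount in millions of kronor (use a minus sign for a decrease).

-491 million

Asset sale (to non-banks) 491 million kronor: a Riksbank asset is shed → −491M.
Currency deposit 334 million kronor: only the composition of liabilities changes → 0.
Net: −491 + 0 = -491 million.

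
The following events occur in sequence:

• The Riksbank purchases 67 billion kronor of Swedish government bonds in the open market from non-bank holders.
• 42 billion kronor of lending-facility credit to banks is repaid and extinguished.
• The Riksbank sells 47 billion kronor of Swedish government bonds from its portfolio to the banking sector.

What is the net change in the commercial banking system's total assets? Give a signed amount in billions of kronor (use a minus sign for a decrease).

Asset purchase (from non-banks) 67 billion kronor: bank balance sheets expand → +67B.
Discount-window repayment 42 billion kronor: bank balance sheets shrink → −42B.
OMO sale (to banks) 47 billion kronor: just an asset swap on bank balance sheets → 0.
Net: 67 − 42 + 0 = +25 billion.

+25 billion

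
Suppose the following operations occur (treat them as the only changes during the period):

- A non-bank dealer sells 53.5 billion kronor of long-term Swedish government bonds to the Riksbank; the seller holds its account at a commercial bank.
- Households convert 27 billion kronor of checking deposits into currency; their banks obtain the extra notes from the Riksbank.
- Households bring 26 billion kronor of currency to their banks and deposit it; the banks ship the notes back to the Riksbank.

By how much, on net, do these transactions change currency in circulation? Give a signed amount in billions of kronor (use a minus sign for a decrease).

Riksbank balance sheet:
  Assets:      Securities +53.5B
  Liabilities: Bank reserves +52.5B, Currency in circulation +1B
So the change in currency in circulation is +1 billion.

+1 billion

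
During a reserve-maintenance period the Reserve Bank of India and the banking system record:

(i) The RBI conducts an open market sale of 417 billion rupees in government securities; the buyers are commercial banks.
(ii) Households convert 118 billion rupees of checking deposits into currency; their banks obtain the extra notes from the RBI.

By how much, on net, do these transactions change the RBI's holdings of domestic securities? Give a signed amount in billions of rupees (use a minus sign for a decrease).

-417 billion

OMO sale (to banks) 417 billion rupees: securities removed from the RBI's portfolio → −417B.
Currency withdrawal 118 billion rupees: the RBI's securities portfolio is untouched → 0.
Net: −417 + 0 = -417 billion.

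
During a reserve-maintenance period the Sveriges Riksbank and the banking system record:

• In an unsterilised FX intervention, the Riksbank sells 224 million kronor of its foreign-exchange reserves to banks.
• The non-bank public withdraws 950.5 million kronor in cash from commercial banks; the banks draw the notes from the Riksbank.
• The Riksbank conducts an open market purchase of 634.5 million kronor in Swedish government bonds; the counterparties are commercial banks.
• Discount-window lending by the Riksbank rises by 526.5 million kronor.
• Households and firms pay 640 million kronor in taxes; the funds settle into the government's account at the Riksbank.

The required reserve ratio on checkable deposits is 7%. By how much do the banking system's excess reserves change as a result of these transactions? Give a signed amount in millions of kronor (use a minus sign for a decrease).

-542.165 million

FX sale 224 million kronor: reserves −224M, deposits 0.
Currency withdrawal 950.5 million kronor: reserves −950.5M, deposits −950.5M.
OMO purchase (from banks) 634.5 million kronor: reserves +634.5M, deposits 0.
Discount-window loan 526.5 million kronor: reserves +526.5M, deposits 0.
Government account inflow 640 million kronor: reserves −640M, deposits −640M.
Totals: Δreserves = −653.5M, Δdeposits = −1590.5M.
Δrequired reserves = 7% × −1590.5M = −111.335M.
Δexcess reserves = Δreserves − Δrequired = −653.5M − (−111.335M) = -542.165 million.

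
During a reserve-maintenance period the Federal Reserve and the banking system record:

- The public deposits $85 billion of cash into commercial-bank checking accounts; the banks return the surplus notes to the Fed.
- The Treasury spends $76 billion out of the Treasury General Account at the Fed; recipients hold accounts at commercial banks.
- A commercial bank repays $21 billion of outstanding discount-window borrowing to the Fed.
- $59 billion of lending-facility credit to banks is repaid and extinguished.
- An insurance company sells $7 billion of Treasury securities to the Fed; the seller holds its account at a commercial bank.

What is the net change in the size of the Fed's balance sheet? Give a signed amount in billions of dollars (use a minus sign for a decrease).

Fed balance sheet:
  Assets:      Securities +$7B, Loans to banks −$80B
  Liabilities: Bank reserves +$88B, Currency in circulation −$85B, Government deposits −$76B
Commercial banking system:
  Assets:      Reserves at CB +$88B
  Liabilities: Checkable deposits +$168B, Borrowings from CB −$80B
Change in total Fed assets = -$73 billion.

-$73 billion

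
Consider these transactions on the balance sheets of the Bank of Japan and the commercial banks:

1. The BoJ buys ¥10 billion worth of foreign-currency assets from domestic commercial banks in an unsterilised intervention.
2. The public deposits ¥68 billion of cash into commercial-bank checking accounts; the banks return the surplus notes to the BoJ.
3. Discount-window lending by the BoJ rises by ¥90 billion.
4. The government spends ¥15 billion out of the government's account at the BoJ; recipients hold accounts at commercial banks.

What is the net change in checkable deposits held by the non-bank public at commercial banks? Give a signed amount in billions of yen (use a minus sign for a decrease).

BoJ balance sheet:
  Assets:      Loans to banks +¥90B, Foreign assets +¥10B
  Liabilities: Bank reserves +¥183B, Currency in circulation −¥68B, Government deposits −¥15B
Commercial banking system:
  Assets:      Reserves at CB +¥183B, Foreign assets −¥10B
  Liabilities: Checkable deposits +¥83B, Borrowings from CB +¥90B
So the change in checkable deposits held by the non-bank public at commercial banks is +¥83 billion.

+¥83 billion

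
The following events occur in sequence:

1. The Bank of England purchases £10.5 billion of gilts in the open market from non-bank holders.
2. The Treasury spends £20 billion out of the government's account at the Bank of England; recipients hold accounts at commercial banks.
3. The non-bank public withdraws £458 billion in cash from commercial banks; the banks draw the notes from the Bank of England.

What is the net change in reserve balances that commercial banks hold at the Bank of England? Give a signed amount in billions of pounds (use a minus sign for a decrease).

Asset purchase (from non-banks) £10.5 billion: the Bank of England pays by crediting reserve accounts → +£10.5B.
Government spending £20 billion: government payments flow into bank reserve accounts → +£20B.
Currency withdrawal £458 billion: banks swap reserves for currency → −£458B.
Net: 10.5 + 20 − 458 = -£427.5 billion.

-£427.5 billion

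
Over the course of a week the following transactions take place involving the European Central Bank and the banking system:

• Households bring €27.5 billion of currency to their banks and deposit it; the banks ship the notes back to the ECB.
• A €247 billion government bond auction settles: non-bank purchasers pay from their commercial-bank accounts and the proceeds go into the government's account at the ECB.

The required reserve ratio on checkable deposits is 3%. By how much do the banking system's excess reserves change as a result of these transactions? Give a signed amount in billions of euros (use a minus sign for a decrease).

Currency deposit €27.5 billion: reserves +€27.5B, deposits +€27.5B.
Government account inflow €247 billion: reserves −€247B, deposits −€247B.
Totals: Δreserves = −€219.5B, Δdeposits = −€219.5B.
Δrequired reserves = 3% × −€219.5B = −€6.585B.
Δexcess reserves = Δreserves − Δrequired = −€219.5B − (−€6.585B) = -€212.915 billion.

-€212.915 billion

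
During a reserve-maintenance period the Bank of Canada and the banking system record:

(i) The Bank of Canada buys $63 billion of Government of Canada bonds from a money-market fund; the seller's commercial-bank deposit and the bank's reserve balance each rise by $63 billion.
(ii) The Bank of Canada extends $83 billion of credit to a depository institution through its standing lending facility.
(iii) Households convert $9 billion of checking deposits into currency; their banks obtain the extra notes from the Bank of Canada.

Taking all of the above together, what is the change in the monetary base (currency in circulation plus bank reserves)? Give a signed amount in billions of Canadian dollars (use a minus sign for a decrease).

Asset purchase (from non-banks) $63 billion: Bank of Canada balance sheet expands → +$63B.
Discount-window loan $83 billion: Bank of Canada balance sheet expands → +$83B.
Currency withdrawal $9 billion: just a shift between currency and reserves — both are base money → 0.
Net: 63 + 83 + 0 = +$146 billion.

+$146 billion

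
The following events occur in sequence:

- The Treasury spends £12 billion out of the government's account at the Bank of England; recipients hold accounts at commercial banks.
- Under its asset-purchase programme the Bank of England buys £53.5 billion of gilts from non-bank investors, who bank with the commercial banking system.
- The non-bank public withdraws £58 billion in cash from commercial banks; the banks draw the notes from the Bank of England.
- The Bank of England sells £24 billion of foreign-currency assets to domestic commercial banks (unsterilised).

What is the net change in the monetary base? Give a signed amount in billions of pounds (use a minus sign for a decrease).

+£41.5 billion

Bank of England balance sheet:
  Assets:      Securities +£53.5B, Foreign assets −£24B
  Liabilities: Bank reserves −£16.5B, Currency in circulation +£58B, Government deposits −£12B
Monetary base = currency + reserves: +£58B + (−£16.5B) = +£41.5 billion.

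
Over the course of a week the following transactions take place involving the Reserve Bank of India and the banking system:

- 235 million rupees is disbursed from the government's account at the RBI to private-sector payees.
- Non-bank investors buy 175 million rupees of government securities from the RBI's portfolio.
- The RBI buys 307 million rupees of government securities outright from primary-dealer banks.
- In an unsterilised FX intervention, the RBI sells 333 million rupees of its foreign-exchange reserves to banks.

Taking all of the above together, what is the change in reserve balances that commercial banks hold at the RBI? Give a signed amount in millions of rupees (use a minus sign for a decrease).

+34 million

Government spending 235 million rupees: government payments flow into bank reserve accounts → +235M.
Asset sale (to non-banks) 175 million rupees: the non-bank buyers' banks settle from reserves → −175M.
OMO purchase (from banks) 307 million rupees: the RBI pays by crediting reserve accounts → +307M.
FX sale 333 million rupees: the buying banks pay out of their reserve balances → −333M.
Net: 235 − 175 + 307 − 333 = +34 million.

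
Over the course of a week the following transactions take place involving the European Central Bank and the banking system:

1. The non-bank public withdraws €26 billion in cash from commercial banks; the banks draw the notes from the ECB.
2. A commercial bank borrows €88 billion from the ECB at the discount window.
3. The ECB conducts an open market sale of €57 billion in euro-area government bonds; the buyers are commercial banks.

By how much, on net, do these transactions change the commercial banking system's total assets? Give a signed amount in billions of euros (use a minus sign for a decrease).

ECB balance sheet:
  Assets:      Securities −€57B, Loans to banks +€88B
  Liabilities: Bank reserves +€5B, Currency in circulation +€26B
Commercial banking system:
  Assets:      Reserves at CB +€5B, Securities +€57B
  Liabilities: Checkable deposits −€26B, Borrowings from CB +€88B
Change in total bank assets = +€62 billion.

+€62 billion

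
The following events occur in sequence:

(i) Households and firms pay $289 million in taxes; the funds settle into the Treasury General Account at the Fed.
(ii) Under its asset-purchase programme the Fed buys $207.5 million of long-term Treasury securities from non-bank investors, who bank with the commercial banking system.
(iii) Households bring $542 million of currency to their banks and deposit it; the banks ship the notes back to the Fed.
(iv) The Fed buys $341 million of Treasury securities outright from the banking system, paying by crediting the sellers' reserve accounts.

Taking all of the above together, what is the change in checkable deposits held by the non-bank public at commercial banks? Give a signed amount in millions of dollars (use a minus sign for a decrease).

Fed balance sheet:
  Assets:      Securities +$548.5M
  Liabilities: Bank reserves +$801.5M, Currency in circulation −$542M, Government deposits +$289M
Commercial banking system:
  Assets:      Reserves at CB +$801.5M, Securities −$341M
  Liabilities: Checkable deposits +$460.5M
So the change in checkable deposits held by the non-bank public at commercial banks is +$460.5 million.

+$460.5 million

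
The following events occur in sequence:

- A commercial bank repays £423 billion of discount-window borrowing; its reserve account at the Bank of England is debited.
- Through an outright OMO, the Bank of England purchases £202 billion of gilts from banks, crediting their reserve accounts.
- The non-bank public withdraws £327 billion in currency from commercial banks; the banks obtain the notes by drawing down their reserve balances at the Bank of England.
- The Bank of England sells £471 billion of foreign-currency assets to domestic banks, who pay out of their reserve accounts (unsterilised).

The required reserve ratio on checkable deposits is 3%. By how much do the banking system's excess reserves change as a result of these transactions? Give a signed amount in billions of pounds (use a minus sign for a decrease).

Discount-window repayment £423 billion: reserves −£423B, deposits 0.
OMO purchase (from banks) £202 billion: reserves +£202B, deposits 0.
Currency withdrawal £327 billion: reserves −£327B, deposits −£327B.
FX sale £471 billion: reserves −£471B, deposits 0.
Totals: Δreserves = −£1019B, Δdeposits = −£327B.
Δrequired reserves = 3% × −£327B = −£9.81B.
Δexcess reserves = Δreserves − Δrequired = −£1019B − (−£9.81B) = -£1009.19 billion.

-£1009.19 billion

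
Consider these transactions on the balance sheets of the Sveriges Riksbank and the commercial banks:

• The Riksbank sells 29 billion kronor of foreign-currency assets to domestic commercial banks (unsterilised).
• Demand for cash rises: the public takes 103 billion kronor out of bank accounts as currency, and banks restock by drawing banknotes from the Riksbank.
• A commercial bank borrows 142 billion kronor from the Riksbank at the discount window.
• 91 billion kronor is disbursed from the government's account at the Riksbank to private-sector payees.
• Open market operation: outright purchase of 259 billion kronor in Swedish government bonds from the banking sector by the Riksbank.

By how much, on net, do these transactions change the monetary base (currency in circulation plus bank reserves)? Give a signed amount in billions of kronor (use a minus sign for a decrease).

Riksbank balance sheet:
  Assets:      Securities +259B, Loans to banks +142B, Foreign assets −29B
  Liabilities: Bank reserves +360B, Currency in circulation +103B, Government deposits −91B
Monetary base = currency + reserves: +103B + (+360B) = +463 billion.

+463 billion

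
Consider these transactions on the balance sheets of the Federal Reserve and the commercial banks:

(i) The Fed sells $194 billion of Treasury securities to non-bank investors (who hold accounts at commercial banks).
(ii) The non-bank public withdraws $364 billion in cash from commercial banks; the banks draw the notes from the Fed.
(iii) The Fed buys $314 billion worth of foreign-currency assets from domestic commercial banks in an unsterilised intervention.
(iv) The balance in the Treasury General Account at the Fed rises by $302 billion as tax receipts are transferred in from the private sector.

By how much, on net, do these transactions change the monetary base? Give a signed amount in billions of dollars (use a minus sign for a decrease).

-$182 billion

Asset sale (to non-banks) $194 billion: Fed balance sheet contracts → −$194B.
Currency withdrawal $364 billion: just a shift between currency and reserves — both are base money → 0.
FX purchase $314 billion: Fed balance sheet expands → +$314B.
Government account inflow $302 billion: reserves shift to a non-base liability → −$302B.
Net: −194 + 0 + 314 − 302 = -$182 billion.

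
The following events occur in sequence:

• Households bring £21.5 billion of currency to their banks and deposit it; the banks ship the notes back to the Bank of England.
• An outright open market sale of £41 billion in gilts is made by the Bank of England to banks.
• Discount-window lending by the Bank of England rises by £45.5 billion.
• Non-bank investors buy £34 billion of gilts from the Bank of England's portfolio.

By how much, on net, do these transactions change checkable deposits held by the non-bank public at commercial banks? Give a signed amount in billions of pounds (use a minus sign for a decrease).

-£12.5 billion

Currency deposit £21.5 billion: non-bank counterparties' bank balances rise → +£21.5B.
OMO sale (to banks) £41 billion: the counterparty is a bank, so public deposits are unchanged → 0.
Discount-window loan £45.5 billion: the counterparty is a bank, so public deposits are unchanged → 0.
Asset sale (to non-banks) £34 billion: non-bank counterparties' bank balances fall → −£34B.
Net: 21.5 + 0 + 0 − 34 = -£12.5 billion.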